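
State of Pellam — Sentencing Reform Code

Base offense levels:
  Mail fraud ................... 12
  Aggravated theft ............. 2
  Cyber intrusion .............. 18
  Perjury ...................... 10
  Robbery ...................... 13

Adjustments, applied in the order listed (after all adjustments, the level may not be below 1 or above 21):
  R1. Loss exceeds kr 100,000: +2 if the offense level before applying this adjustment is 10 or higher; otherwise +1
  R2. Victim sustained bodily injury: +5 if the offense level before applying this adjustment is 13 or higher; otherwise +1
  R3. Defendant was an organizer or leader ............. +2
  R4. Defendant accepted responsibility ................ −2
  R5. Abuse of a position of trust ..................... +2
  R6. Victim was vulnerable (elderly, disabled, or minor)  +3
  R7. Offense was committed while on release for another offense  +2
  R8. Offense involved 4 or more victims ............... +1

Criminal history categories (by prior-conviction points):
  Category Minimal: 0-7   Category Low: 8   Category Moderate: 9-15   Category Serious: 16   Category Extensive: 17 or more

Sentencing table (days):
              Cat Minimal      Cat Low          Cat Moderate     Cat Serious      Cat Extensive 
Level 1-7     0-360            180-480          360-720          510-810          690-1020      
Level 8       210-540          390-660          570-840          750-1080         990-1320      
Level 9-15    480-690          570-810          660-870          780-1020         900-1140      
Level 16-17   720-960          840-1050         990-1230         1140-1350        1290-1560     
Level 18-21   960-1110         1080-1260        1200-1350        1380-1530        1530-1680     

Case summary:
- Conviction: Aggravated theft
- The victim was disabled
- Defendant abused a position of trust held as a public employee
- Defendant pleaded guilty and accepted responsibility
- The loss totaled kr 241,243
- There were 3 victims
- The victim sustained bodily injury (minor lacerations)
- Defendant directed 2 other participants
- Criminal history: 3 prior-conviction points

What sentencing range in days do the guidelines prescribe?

Base offense level for aggravated theft: 2.
R1 applies (level before this adjustment is 2 < 10, so +1): 2 + 1 = 3.
R2 applies (level before this adjustment is 3 < 13, so +1): 3 + 1 = 4.
R3 applies: 4 + 2 = 6.
R4 applies: 6 − 2 = 4.
R5 applies: 4 + 2 = 6.
R6 applies: 6 + 3 = 9.
R8 does not apply.
Final offense level: 9.
Criminal history: 3 prior points → Category Minimal (0-7).
Level 9 falls in the 9-15 band.
Grid: Level 9-15 × Category Minimal = 480-690 days.

480-690 days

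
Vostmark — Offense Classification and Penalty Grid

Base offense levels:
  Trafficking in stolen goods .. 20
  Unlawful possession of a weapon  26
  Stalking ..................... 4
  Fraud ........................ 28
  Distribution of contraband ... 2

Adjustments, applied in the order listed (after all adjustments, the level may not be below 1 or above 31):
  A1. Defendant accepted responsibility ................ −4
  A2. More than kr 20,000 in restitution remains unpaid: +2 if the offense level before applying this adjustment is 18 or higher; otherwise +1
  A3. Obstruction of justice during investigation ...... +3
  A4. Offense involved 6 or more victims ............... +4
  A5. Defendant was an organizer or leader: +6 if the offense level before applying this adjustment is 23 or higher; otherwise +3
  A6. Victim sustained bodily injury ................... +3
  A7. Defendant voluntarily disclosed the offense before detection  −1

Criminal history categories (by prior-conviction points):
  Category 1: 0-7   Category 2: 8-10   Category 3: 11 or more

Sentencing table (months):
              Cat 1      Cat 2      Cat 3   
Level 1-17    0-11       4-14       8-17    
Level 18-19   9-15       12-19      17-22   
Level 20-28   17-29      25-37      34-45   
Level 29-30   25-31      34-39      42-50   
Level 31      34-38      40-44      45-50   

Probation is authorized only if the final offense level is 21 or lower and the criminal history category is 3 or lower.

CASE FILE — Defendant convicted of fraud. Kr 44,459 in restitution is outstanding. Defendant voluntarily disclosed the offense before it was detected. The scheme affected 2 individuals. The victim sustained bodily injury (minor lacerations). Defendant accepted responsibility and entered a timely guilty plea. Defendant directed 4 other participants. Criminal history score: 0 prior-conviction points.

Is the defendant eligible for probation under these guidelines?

Base offense level for fraud: 28.
A1 applies: 28 − 4 = 24.
A2 applies (level before this adjustment is 24 ≥ 18, so +2): 24 + 2 = 26.
A5 applies (level before this adjustment is 26 ≥ 23, so +6): 26 + 6 = 32.
A6 applies: 32 + 3 = 35.
A7 applies: 35 − 1 = 34.
Level 34 exceeds the maximum of 31; capped at 31.
Final offense level: 31.
Criminal history: 0 prior points → Category 1 (0-7).
Level 31 falls in the 31 band.
Grid: Level 31 × Category 1 = 34-38 months.
Probation check: level 31 > 21 and category 1 ≤ 3 → not eligible.

No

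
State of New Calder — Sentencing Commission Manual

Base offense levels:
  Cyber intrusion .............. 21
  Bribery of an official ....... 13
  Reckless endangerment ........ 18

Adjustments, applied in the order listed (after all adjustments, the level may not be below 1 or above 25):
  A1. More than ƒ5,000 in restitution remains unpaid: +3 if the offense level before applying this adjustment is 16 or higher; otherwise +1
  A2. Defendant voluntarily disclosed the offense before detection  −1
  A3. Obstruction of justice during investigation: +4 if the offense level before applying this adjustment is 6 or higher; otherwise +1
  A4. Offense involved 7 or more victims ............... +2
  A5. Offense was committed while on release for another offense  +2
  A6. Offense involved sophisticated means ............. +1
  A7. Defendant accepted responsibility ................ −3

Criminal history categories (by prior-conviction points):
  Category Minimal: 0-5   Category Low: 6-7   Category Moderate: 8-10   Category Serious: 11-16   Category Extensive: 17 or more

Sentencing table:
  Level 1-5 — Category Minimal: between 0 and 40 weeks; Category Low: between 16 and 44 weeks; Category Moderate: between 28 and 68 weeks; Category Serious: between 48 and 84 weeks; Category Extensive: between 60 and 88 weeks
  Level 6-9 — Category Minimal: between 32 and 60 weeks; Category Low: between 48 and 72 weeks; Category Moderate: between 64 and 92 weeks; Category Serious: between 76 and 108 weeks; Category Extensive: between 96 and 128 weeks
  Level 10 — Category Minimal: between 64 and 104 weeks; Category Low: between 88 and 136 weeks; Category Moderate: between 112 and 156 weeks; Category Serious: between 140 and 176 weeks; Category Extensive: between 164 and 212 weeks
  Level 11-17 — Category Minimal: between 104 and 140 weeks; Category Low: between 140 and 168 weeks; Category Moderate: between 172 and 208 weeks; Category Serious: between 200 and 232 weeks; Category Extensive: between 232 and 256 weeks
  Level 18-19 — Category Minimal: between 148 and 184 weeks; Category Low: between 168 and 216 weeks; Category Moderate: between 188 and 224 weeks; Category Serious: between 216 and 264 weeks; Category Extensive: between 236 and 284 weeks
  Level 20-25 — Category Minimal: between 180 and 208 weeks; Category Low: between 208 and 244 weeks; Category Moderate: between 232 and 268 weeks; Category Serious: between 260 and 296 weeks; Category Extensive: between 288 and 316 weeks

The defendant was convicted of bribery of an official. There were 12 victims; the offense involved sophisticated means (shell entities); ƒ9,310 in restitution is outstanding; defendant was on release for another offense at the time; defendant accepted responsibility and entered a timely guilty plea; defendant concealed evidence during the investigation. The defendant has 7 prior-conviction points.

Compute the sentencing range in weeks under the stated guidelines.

Base offense level for bribery of an official: 13.
A1 applies (level before this adjustment is 13 < 16, so +1): 13 + 1 = 14.
A2 does not apply.
A3 applies (level before this adjustment is 14 ≥ 6, so +4): 14 + 4 = 18.
A4 applies: 18 + 2 = 20.
A5 applies: 20 + 2 = 22.
A6 applies: 22 + 1 = 23.
A7 applies: 23 − 3 = 20.
Final offense level: 20.
Criminal history: 7 prior points → Category Low (6-7).
Level 20 falls in the 20-25 band.
Grid: Level 20-25 × Category Low = 208-244 weeks.

208-244 weeks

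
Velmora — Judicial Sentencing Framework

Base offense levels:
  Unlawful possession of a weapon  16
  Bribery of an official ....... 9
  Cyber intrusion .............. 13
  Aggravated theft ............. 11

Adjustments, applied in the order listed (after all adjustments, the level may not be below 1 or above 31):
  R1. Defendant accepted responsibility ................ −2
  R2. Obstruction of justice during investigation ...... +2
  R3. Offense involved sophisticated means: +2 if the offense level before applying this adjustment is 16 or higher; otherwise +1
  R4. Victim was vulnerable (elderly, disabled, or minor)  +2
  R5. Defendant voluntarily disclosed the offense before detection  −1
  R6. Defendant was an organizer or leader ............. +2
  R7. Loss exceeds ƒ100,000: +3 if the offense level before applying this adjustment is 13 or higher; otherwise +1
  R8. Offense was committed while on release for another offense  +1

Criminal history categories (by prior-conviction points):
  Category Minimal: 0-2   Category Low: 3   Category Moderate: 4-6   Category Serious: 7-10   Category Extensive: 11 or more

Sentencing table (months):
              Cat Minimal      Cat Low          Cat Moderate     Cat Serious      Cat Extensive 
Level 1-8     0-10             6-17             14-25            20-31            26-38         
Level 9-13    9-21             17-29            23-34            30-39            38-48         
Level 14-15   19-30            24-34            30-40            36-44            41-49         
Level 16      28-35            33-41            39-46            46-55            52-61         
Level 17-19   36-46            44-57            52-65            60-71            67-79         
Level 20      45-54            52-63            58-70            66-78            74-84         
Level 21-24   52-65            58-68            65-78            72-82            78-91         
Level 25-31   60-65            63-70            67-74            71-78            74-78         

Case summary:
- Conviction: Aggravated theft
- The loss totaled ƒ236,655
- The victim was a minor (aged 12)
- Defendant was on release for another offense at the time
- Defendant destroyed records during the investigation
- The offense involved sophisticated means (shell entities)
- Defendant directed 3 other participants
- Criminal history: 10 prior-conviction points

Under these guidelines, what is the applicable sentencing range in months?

72-82 months

Base offense level for aggravated theft: 11.
R2 applies: 11 + 2 = 13.
R3 applies (level before this adjustment is 13 < 16, so +1): 13 + 1 = 14.
R4 applies: 14 + 2 = 16.
R5 does not apply.
R6 applies: 16 + 2 = 18.
R7 applies (level before this adjustment is 18 ≥ 13, so +3): 18 + 3 = 21.
R8 applies: 21 + 1 = 22.
Final offense level: 22.
Criminal history: 10 prior points → Category Serious (7-10).
Level 22 falls in the 21-24 band.
Grid: Level 21-24 × Category Serious = 72-82 months.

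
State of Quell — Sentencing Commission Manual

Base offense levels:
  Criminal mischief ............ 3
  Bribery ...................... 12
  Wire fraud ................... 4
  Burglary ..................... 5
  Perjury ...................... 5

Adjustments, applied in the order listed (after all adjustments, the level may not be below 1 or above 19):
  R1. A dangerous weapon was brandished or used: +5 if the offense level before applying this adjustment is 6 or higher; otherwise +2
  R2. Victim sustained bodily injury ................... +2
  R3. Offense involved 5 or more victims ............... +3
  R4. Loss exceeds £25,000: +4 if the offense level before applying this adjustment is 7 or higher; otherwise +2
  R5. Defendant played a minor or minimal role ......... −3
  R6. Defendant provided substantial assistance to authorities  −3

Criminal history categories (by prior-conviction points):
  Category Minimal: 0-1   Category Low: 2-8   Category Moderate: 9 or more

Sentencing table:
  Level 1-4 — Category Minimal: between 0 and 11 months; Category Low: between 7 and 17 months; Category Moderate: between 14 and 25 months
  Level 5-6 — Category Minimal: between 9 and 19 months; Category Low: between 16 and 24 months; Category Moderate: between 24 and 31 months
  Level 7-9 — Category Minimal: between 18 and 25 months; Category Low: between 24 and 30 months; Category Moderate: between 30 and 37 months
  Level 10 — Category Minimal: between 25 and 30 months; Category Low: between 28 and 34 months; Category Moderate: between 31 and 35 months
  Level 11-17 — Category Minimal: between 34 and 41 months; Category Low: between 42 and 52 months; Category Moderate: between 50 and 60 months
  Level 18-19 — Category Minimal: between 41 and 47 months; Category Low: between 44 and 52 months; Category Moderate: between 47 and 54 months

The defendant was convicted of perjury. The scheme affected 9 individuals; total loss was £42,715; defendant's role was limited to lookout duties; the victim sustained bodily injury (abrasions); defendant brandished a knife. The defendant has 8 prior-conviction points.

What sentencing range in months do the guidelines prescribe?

42-52 months

Base offense level for perjury: 5.
R1 applies (level before this adjustment is 5 < 6, so +2): 5 + 2 = 7.
R2 applies: 7 + 2 = 9.
R3 applies: 9 + 3 = 12.
R4 applies (level before this adjustment is 12 ≥ 7, so +4): 12 + 4 = 16.
R5 applies: 16 − 3 = 13.
R6 does not apply.
Final offense level: 13.
Criminal history: 8 prior points → Category Low (2-8).
Level 13 falls in the 11-17 band.
Grid: Level 11-17 × Category Low = 42-52 months.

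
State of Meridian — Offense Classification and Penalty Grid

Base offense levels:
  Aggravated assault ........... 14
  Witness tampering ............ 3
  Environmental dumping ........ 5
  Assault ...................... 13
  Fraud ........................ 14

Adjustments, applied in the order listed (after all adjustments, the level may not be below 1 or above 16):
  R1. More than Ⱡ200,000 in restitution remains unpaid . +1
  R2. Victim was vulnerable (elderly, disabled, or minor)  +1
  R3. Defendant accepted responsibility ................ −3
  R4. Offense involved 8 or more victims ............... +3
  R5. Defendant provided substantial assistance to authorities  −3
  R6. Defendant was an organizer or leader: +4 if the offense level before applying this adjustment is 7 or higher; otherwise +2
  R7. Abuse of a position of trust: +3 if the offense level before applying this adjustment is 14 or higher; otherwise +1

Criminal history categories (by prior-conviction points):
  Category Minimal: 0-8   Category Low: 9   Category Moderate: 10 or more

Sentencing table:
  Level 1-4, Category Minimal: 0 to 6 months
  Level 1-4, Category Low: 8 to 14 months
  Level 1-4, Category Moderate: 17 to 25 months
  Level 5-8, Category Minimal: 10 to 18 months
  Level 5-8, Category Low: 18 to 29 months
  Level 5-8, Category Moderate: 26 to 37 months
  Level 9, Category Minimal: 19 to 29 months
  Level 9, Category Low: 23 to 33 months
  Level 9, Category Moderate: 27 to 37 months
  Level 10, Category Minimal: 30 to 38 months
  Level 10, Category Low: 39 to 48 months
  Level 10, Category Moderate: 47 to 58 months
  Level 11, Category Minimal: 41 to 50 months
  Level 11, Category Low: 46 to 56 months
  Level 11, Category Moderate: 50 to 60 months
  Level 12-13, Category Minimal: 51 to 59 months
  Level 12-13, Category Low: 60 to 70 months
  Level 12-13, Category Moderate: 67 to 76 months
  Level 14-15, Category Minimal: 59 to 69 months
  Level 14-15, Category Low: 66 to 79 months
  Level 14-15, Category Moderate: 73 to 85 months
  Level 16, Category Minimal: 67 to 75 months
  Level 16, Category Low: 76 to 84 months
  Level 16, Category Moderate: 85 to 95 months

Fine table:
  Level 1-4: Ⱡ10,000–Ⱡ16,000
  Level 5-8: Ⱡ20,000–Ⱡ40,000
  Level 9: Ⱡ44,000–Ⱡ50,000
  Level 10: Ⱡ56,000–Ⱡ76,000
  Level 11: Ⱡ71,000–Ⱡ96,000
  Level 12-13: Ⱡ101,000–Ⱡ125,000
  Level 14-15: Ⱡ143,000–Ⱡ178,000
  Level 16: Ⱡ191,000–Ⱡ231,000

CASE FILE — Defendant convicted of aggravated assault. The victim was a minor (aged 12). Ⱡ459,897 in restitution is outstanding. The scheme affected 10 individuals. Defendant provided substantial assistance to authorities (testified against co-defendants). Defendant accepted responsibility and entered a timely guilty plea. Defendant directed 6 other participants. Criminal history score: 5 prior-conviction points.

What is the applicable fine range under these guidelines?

Base offense level for aggravated assault: 14.
R1 applies: 14 + 1 = 15.
R2 applies: 15 + 1 = 16.
R3 applies: 16 − 3 = 13.
R4 applies: 13 + 3 = 16.
R5 applies: 16 − 3 = 13.
R6 applies (level before this adjustment is 13 ≥ 7, so +4): 13 + 4 = 17.
R7 does not apply.
Level 17 exceeds the maximum of 16; capped at 16.
Final offense level: 16.
Level 16 falls in the 16 band.
Fine table: Level 16 → Ⱡ191,000–Ⱡ231,000.

Ⱡ191,000–Ⱡ231,000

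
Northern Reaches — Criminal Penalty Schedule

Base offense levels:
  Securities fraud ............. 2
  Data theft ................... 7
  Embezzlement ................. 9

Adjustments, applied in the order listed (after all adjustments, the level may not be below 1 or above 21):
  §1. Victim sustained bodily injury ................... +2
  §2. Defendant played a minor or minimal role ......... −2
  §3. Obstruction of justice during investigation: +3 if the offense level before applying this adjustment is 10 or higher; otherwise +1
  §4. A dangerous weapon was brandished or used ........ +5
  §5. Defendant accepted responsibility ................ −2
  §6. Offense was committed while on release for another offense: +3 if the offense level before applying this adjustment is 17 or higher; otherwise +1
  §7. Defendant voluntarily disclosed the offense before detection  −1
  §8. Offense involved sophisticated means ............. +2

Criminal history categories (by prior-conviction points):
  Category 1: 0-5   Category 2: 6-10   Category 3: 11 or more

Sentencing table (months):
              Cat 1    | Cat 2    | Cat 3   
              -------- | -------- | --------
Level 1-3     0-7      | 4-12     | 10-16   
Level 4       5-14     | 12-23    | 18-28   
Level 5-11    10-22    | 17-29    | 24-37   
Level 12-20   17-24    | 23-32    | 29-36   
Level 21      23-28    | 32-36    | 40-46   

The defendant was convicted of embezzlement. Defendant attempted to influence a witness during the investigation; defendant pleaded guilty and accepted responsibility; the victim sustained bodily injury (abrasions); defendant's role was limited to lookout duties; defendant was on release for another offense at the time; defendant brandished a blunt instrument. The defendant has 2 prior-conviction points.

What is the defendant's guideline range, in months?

17-24 months

Base offense level for embezzlement: 9.
§1 applies: 9 + 2 = 11.
§2 applies: 11 − 2 = 9.
§3 applies (level before this adjustment is 9 < 10, so +1): 9 + 1 = 10.
§4 applies: 10 + 5 = 15.
§5 applies: 15 − 2 = 13.
§6 applies (level before this adjustment is 13 < 17, so +1): 13 + 1 = 14.
§7 does not apply.
§8 does not apply.
Final offense level: 14.
Criminal history: 2 prior points → Category 1 (0-5).
Level 14 falls in the 12-20 band.
Grid: Level 12-20 × Category 1 = 17-24 months.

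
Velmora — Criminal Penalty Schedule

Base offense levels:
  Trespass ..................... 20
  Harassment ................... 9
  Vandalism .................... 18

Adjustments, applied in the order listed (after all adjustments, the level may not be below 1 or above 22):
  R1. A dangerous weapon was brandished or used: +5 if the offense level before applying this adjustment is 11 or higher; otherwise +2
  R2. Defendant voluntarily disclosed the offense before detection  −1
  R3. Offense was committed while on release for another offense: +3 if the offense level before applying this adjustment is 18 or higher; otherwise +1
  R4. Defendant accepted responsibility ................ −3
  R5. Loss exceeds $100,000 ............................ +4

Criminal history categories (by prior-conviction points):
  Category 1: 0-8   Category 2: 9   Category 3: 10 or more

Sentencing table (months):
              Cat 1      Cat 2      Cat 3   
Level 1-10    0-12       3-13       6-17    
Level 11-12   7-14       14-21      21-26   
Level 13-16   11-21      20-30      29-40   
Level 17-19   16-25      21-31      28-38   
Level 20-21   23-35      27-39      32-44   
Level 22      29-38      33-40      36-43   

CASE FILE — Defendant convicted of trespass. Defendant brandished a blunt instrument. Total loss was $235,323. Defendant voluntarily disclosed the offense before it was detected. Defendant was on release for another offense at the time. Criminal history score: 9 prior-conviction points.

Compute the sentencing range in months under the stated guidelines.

Base offense level for trespass: 20.
R1 applies (level before this adjustment is 20 ≥ 11, so +5): 20 + 5 = 25.
R2 applies: 25 − 1 = 24.
R3 applies (level before this adjustment is 24 ≥ 18, so +3): 24 + 3 = 27.
R5 applies: 27 + 4 = 31.
Level 31 exceeds the maximum of 22; capped at 22.
Final offense level: 22.
Criminal history: 9 prior points → Category 2 (9).
Level 22 falls in the 22 band.
Grid: Level 22 × Category 2 = 33-40 months.

33-40 months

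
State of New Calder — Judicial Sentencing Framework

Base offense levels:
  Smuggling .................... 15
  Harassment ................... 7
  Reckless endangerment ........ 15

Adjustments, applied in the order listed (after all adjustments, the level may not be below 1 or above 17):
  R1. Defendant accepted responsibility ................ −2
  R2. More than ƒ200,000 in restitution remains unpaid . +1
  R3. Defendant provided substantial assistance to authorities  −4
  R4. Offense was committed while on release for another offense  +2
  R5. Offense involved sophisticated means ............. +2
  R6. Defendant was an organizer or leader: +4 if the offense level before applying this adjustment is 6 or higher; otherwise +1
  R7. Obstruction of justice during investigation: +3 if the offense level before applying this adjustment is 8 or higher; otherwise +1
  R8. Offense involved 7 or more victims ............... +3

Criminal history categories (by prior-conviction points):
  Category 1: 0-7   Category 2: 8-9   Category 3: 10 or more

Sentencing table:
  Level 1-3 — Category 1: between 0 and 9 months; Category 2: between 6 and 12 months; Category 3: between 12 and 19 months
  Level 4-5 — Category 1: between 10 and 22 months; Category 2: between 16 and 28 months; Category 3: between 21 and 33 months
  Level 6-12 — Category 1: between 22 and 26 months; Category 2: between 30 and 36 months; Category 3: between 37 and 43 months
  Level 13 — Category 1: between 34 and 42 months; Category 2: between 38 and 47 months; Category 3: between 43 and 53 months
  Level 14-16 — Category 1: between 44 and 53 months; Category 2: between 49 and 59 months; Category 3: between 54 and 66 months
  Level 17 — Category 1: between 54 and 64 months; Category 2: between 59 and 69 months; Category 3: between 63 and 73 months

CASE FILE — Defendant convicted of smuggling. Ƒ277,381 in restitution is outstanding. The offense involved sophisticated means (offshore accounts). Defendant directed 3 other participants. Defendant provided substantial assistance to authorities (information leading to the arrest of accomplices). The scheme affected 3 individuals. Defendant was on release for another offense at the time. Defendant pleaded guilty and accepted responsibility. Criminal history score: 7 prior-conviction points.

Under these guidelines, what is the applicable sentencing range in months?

54-64 months

Base offense level for smuggling: 15.
R1 applies: 15 − 2 = 13.
R2 applies: 13 + 1 = 14.
R3 applies: 14 − 4 = 10.
R4 applies: 10 + 2 = 12.
R5 applies: 12 + 2 = 14.
R6 applies (level before this adjustment is 14 ≥ 6, so +4): 14 + 4 = 18.
R7 does not apply.
Level 18 exceeds the maximum of 17; capped at 17.
Final offense level: 17.
Criminal history: 7 prior points → Category 1 (0-7).
Level 17 falls in the 17 band.
Grid: Level 17 × Category 1 = 54-64 months.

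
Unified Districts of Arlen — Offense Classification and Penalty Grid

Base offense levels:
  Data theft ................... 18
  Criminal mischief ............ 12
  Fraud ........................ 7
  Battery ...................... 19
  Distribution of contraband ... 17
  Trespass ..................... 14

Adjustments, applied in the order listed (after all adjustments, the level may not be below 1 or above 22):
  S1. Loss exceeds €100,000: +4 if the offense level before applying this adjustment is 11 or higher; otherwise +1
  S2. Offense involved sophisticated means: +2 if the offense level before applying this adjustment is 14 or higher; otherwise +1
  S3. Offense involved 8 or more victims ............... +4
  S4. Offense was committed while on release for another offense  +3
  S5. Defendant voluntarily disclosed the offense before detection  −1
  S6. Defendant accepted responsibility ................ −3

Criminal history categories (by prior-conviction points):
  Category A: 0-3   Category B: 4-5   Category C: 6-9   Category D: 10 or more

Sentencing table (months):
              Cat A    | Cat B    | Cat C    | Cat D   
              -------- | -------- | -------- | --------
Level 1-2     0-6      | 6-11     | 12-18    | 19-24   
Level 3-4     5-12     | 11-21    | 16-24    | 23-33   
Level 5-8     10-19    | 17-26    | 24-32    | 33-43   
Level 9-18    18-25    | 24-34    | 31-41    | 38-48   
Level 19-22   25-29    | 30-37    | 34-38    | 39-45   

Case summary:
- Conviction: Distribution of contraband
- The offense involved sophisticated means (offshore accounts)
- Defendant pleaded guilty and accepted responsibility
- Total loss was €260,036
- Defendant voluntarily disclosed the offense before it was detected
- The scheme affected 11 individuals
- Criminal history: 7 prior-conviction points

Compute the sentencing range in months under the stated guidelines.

Base offense level for distribution of contraband: 17.
S1 applies (level before this adjustment is 17 ≥ 11, so +4): 17 + 4 = 21.
S2 applies (level before this adjustment is 21 ≥ 14, so +2): 21 + 2 = 23.
S3 applies: 23 + 4 = 27.
S4 does not apply.
S5 applies: 27 − 1 = 26.
S6 applies: 26 − 3 = 23.
Level 23 exceeds the maximum of 22; capped at 22.
Final offense level: 22.
Criminal history: 7 prior points → Category C (6-9).
Level 22 falls in the 19-22 band.
Grid: Level 19-22 × Category C = 34-38 months.

34-38 months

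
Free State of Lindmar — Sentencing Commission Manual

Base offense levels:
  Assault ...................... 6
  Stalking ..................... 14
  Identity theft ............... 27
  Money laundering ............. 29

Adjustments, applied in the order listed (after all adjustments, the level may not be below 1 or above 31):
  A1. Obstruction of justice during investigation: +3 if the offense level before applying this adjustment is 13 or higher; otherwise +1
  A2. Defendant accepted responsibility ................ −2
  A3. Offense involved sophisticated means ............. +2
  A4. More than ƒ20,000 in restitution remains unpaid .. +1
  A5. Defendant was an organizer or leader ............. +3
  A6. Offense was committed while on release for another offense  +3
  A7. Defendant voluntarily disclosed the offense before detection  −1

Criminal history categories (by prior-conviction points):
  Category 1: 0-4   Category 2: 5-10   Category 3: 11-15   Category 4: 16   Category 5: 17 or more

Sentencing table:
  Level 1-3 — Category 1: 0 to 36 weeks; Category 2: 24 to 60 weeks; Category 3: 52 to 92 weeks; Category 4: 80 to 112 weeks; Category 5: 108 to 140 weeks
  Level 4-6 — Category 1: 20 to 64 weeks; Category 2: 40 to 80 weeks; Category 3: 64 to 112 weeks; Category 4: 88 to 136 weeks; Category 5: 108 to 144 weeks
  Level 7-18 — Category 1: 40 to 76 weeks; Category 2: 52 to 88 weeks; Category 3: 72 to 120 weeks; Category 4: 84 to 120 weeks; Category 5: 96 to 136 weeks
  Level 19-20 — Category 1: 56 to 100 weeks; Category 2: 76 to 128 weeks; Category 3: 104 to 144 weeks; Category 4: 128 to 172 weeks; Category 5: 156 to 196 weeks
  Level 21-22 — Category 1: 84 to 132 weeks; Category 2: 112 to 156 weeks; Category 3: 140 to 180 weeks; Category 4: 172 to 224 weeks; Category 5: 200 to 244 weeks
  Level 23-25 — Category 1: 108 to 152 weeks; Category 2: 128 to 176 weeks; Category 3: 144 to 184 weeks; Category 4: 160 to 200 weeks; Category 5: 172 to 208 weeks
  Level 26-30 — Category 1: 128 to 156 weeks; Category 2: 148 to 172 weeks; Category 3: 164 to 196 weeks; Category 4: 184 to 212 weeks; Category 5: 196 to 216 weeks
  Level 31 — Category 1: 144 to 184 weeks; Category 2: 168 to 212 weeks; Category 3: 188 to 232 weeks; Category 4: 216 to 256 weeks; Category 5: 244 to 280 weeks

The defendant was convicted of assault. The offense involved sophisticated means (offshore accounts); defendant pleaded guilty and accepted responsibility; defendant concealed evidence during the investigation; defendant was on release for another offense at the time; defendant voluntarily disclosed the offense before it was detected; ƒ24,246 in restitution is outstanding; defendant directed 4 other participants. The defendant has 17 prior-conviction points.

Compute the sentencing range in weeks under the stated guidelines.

Base offense level for assault: 6.
A1 applies (level before this adjustment is 6 < 13, so +1): 6 + 1 = 7.
A2 applies: 7 − 2 = 5.
A3 applies: 5 + 2 = 7.
A4 applies: 7 + 1 = 8.
A5 applies: 8 + 3 = 11.
A6 applies: 11 + 3 = 14.
A7 applies: 14 − 1 = 13.
Final offense level: 13.
Criminal history: 17 prior points → Category 5 (17+).
Level 13 falls in the 7-18 band.
Grid: Level 7-18 × Category 5 = 96-136 weeks.

96-136 weeks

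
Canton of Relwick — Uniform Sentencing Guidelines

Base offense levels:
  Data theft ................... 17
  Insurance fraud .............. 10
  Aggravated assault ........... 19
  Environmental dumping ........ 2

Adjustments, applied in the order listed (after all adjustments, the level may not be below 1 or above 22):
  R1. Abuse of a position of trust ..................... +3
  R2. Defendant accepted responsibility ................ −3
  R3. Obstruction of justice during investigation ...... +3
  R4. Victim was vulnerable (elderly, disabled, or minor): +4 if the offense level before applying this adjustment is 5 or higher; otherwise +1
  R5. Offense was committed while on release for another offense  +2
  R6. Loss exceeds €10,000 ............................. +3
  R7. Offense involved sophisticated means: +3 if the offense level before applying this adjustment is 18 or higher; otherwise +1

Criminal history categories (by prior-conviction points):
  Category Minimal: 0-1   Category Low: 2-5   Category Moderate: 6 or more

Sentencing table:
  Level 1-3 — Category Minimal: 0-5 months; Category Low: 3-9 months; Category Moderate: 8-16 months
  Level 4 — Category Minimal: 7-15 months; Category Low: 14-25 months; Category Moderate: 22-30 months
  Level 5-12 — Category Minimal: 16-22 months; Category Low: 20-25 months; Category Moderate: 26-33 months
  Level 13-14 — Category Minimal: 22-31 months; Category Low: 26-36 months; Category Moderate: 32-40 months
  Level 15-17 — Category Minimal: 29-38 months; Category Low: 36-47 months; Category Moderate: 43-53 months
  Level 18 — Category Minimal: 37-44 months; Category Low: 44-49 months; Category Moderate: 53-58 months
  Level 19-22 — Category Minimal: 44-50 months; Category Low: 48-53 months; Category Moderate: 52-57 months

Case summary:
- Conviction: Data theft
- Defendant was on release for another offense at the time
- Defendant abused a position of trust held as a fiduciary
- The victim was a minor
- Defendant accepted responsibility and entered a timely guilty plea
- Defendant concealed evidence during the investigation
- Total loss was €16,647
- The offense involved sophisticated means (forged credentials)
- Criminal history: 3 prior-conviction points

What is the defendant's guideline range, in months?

Base offense level for data theft: 17.
R1 applies: 17 + 3 = 20.
R2 applies: 20 − 3 = 17.
R3 applies: 17 + 3 = 20.
R4 applies (level before this adjustment is 20 ≥ 5, so +4): 20 + 4 = 24.
R5 applies: 24 + 2 = 26.
R6 applies: 26 + 3 = 29.
R7 applies (level before this adjustment is 29 ≥ 18, so +3): 29 + 3 = 32.
Level 32 exceeds the maximum of 22; capped at 22.
Final offense level: 22.
Criminal history: 3 prior points → Category Low (2-5).
Level 22 falls in the 19-22 band.
Grid: Level 19-22 × Category Low = 48-53 months.

48-53 months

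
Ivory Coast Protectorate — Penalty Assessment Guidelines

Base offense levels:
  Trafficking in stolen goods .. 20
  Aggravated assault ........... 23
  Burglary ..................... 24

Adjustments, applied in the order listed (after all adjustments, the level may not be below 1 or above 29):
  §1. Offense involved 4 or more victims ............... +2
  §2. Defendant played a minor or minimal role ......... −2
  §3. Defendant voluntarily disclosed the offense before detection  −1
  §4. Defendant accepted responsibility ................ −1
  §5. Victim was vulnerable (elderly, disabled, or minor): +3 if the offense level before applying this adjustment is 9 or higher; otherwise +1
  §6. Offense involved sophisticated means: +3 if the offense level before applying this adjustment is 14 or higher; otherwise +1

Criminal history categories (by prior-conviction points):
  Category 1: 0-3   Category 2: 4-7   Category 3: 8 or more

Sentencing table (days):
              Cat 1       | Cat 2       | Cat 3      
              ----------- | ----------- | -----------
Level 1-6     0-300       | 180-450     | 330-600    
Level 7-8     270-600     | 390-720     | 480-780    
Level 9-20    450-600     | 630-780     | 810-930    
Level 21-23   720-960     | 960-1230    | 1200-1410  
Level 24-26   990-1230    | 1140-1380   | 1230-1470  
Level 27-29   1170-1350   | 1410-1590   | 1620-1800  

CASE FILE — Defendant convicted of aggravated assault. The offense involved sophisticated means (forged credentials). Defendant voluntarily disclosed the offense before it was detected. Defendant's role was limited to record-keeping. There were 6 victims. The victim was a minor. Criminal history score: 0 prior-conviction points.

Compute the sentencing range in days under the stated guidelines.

1170-1350 days

Base offense level for aggravated assault: 23.
§1 applies: 23 + 2 = 25.
§2 applies: 25 − 2 = 23.
§3 applies: 23 − 1 = 22.
§5 applies (level before this adjustment is 22 ≥ 9, so +3): 22 + 3 = 25.
§6 applies (level before this adjustment is 25 ≥ 14, so +3): 25 + 3 = 28.
Final offense level: 28.
Criminal history: 0 prior points → Category 1 (0-3).
Level 28 falls in the 27-29 band.
Grid: Level 27-29 × Category 1 = 1170-1350 days.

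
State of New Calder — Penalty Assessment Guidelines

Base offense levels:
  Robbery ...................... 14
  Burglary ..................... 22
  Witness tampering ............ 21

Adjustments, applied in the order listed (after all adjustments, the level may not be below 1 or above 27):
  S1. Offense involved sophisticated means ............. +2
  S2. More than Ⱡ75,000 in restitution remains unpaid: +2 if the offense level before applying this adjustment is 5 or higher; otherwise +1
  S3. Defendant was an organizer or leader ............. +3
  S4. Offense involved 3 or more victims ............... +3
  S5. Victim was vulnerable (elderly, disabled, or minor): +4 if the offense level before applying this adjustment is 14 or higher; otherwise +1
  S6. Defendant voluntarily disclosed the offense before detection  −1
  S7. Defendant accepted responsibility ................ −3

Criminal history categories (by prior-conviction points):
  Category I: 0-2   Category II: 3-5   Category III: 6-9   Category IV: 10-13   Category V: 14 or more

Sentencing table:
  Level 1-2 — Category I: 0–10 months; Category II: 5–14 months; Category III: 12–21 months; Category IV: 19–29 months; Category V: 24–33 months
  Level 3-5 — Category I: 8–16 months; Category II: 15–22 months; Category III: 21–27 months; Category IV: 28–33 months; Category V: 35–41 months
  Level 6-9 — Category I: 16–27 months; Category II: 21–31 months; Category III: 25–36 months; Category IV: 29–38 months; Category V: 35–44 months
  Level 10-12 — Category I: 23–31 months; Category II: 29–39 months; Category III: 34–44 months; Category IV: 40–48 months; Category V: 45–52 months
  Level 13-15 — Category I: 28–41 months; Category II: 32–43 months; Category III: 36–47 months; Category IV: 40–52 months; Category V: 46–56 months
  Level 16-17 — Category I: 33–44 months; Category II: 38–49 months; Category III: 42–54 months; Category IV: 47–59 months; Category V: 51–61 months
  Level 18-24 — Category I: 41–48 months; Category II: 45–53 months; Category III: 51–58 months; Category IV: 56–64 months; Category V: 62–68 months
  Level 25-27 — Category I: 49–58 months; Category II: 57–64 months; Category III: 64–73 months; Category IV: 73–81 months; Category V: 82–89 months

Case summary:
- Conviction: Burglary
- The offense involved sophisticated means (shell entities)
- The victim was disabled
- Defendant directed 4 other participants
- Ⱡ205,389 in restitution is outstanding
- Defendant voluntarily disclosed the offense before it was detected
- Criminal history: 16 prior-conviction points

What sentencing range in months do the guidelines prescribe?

Base offense level for burglary: 22.
S1 applies: 22 + 2 = 24.
S2 applies (level before this adjustment is 24 ≥ 5, so +2): 24 + 2 = 26.
S3 applies: 26 + 3 = 29.
S4 does not apply.
S5 applies (level before this adjustment is 29 ≥ 14, so +4): 29 + 4 = 33.
S6 applies: 33 − 1 = 32.
Level 32 exceeds the maximum of 27; capped at 27.
Final offense level: 27.
Criminal history: 16 prior points → Category V (14+).
Level 27 falls in the 25-27 band.
Grid: Level 25-27 × Category V = 82-89 months.

82-89 months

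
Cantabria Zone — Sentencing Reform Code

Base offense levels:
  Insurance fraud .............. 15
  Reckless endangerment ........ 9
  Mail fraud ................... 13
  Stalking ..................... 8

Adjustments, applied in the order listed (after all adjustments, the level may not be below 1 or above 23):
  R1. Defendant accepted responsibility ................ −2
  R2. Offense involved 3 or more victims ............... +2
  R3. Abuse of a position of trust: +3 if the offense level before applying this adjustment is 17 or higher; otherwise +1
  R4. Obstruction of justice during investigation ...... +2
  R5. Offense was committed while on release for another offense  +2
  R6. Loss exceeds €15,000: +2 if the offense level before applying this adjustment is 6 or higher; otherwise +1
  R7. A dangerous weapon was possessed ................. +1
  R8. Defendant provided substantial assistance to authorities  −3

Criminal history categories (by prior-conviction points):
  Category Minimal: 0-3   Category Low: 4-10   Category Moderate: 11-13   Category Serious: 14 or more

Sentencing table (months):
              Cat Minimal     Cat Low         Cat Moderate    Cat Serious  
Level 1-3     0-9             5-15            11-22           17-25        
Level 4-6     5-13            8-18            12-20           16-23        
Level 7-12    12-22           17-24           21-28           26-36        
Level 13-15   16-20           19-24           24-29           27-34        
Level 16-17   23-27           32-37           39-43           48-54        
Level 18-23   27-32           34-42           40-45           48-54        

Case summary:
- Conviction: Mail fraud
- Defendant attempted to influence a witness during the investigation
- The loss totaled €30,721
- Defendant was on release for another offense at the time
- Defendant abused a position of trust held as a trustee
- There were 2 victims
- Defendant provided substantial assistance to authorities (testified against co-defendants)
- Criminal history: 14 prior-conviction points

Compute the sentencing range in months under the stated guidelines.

48-54 months

Base offense level for mail fraud: 13.
R1 does not apply.
R3 applies (level before this adjustment is 13 < 17, so +1): 13 + 1 = 14.
R4 applies: 14 + 2 = 16.
R5 applies: 16 + 2 = 18.
R6 applies (level before this adjustment is 18 ≥ 6, so +2): 18 + 2 = 20.
R7 does not apply.
R8 applies: 20 − 3 = 17.
Final offense level: 17.
Criminal history: 14 prior points → Category Serious (14+).
Level 17 falls in the 16-17 band.
Grid: Level 16-17 × Category Serious = 48-54 months.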